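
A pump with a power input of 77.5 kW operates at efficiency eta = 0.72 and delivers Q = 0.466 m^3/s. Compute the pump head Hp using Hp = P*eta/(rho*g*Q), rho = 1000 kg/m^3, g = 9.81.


Pump head formula: Hp = P * eta / (rho * g * Q).
Numerator: P * eta = 77.5 * 1000 * 0.72 = 55800.0 W.
Denominator: rho * g * Q = 1000 * 9.81 * 0.466 = 4571.46.
Hp = 55800.0 / 4571.46 = 12.21 m.

12.21


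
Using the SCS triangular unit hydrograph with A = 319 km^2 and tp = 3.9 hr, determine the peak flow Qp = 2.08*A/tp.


SCS formula: Qp = 2.08 * A / tp.
Qp = 2.08 * 319 / 3.9
   = 663.52 / 3.9
   = 170.13 m^3/s per cm.

170.13


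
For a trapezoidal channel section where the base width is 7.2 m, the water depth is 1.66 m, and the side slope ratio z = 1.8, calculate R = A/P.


For a trapezoidal section with side slope z:
A = (b + z*y)*y = (7.2 + 1.8*1.66)*1.66 = 16.912 m^2.
P = b + 2*y*sqrt(1 + z^2) = 7.2 + 2*1.66*sqrt(1 + 1.8^2) = 14.036 m.
R = A/P = 16.912 / 14.036 = 1.2049 m.

1.2049


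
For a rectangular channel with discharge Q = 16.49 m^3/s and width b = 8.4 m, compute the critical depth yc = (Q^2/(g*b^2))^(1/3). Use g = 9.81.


Using yc = (Q^2 / (g * b^2))^(1/3):
Q^2 = 16.49^2 = 271.92.
g * b^2 = 9.81 * 8.4^2 = 9.81 * 70.56 = 692.19.
Q^2 / (g*b^2) = 271.92 / 692.19 = 0.3928.
yc = 0.3928^(1/3) = 0.7324 m.

0.7324


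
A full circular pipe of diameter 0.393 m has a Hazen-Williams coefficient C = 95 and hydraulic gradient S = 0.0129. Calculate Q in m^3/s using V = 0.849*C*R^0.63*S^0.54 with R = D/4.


For a full circular pipe, R = D/4 = 0.393/4 = 0.0983 m.
V = 0.849 * 95 * 0.0983^0.63 * 0.0129^0.54
  = 0.849 * 95 * 0.23183 * 0.095437
  = 1.7845 m/s.
Pipe area A = pi*D^2/4 = pi*0.393^2/4 = 0.1213 m^2.
Q = A * V = 0.1213 * 1.7845 = 0.2165 m^3/s.

0.2165


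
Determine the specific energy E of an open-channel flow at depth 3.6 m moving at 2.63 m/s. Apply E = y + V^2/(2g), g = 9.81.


Specific energy E = y + V^2/(2g).
Velocity head = V^2/(2g) = 2.63^2 / (2*9.81) = 6.9169 / 19.62 = 0.3525 m.
E = 3.6 + 0.3525 = 3.9525 m.

3.9525


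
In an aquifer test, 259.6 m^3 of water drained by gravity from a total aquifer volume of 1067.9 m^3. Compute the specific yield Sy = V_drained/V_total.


Specific yield Sy = Volume drained / Total volume.
Sy = 259.6 / 1067.9
   = 0.2431.

0.2431


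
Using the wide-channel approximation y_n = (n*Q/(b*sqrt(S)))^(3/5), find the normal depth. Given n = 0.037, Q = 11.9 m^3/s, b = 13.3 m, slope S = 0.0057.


We use the wide-channel approximation y_n = (n*Q/(b*sqrt(S)))^(3/5).
sqrt(S) = sqrt(0.0057) = 0.075498.
Numerator: n*Q = 0.037 * 11.9 = 0.4403.
Denominator: b*sqrt(S) = 13.3 * 0.075498 = 1.004123.
arg = 0.4385.
y_n = 0.4385^(3/5) = 0.6098 m.

0.6098


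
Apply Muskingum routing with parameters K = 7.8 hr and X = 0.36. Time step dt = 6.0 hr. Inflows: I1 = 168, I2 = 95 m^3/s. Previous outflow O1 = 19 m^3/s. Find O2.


Muskingum coefficients:
denom = 2*K*(1-X) + dt = 2*7.8*(1-0.36) + 6.0 = 15.984.
C0 = (dt - 2*K*X)/denom = (6.0 - 2*7.8*0.36)/15.984 = 0.024.
C1 = (dt + 2*K*X)/denom = (6.0 + 2*7.8*0.36)/15.984 = 0.7267.
C2 = (2*K*(1-X) - dt)/denom = 0.2492.
O2 = C0*I2 + C1*I1 + C2*O1
   = 0.024*95 + 0.7267*168 + 0.2492*19
   = 129.11 m^3/s.

129.11


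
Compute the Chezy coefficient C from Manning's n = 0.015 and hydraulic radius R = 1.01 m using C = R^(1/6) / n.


The Chezy coefficient relates to Manning's n through C = R^(1/6) / n.
R^(1/6) = 1.01^(1/6) = 1.00166.
C = 1.00166 / 0.015 = 66.78 m^(1/2)/s.

66.78


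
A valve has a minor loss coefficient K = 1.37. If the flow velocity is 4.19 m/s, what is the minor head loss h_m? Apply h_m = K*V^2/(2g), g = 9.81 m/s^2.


Minor loss formula: h_m = K * V^2/(2g).
V^2 = 4.19^2 = 17.5561.
V^2/(2g) = 17.5561 / 19.62 = 0.8948 m.
h_m = 1.37 * 0.8948 = 1.2259 m.

1.2259


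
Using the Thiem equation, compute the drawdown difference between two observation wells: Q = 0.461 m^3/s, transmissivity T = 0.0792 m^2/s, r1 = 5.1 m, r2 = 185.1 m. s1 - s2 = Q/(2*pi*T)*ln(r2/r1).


Thiem equation: s1 - s2 = Q/(2*pi*T) * ln(r2/r1).
ln(r2/r1) = ln(185.1/5.1) = 3.5917.
Q/(2*pi*T) = 0.461 / (2*pi*0.0792) = 0.461 / 0.4976 = 0.9264.
s1 - s2 = 0.9264 * 3.5917 = 3.3273 m.

3.3273


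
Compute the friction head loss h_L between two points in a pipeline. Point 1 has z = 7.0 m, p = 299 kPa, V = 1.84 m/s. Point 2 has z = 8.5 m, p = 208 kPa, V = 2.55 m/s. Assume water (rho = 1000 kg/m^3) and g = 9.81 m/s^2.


Total head at each section: H = z + p/(rho*g) + V^2/(2g).
H1 = 7.0 + 299*1000/(1000*9.81) + 1.84^2/(2*9.81)
   = 7.0 + 30.479 + 0.1726
   = 37.652 m.
H2 = 8.5 + 208*1000/(1000*9.81) + 2.55^2/(2*9.81)
   = 8.5 + 21.203 + 0.3314
   = 30.034 m.
h_L = H1 - H2 = 37.652 - 30.034 = 7.617 m.

7.617


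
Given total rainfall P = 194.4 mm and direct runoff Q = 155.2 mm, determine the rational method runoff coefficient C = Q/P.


The runoff coefficient C = runoff depth / rainfall depth.
C = 155.2 / 194.4
  = 0.7984.

0.7984


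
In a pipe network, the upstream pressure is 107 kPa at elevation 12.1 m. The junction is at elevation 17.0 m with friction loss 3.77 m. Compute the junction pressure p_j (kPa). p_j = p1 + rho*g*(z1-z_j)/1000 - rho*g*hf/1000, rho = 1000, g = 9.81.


Junction pressure: p_j = p1 + rho*g*(z1 - z_j)/1000 - rho*g*hf/1000.
Elevation term = 1000*9.81*(12.1 - 17.0)/1000 = -48.069 kPa.
Friction term = 1000*9.81*3.77/1000 = 36.984 kPa.
p_j = 107 + -48.069 - 36.984 = 21.95 kPa.

21.95


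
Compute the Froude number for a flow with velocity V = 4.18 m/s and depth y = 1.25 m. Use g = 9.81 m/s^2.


The Froude number is defined as Fr = V / sqrt(g*y).
g*y = 9.81 * 1.25 = 12.2625.
sqrt(g*y) = sqrt(12.2625) = 3.5018.
Fr = 4.18 / 3.5018 = 1.1937.

1.1937


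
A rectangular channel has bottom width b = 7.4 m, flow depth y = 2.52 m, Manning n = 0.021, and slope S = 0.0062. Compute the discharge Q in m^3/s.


For a rectangular channel, the cross-sectional area A = b * y = 7.4 * 2.52 = 18.65 m^2.
The wetted perimeter P = b + 2y = 7.4 + 2*2.52 = 12.44 m.
Hydraulic radius R = A/P = 18.65/12.44 = 1.499 m.
Velocity V = (1/n)*R^(2/3)*S^(1/2) = (1/0.021)*1.499^(2/3)*0.0062^(1/2) = 4.9112 m/s.
Discharge Q = A * V = 18.65 * 4.9112 = 91.583 m^3/s.

91.583


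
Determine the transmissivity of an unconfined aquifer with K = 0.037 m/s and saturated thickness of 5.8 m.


Transmissivity is defined as T = K * h.
T = 0.037 * 5.8
  = 0.2146 m^2/s.

0.2146


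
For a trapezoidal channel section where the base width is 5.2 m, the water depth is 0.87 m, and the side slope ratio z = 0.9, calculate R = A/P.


For a trapezoidal section with side slope z:
A = (b + z*y)*y = (5.2 + 0.9*0.87)*0.87 = 5.205 m^2.
P = b + 2*y*sqrt(1 + z^2) = 5.2 + 2*0.87*sqrt(1 + 0.9^2) = 7.541 m.
R = A/P = 5.205 / 7.541 = 0.6903 m.

0.6903


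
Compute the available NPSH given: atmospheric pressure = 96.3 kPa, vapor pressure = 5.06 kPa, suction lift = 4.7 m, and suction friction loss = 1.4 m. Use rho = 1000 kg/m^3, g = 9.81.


NPSHa = p_atm/(rho*g) - z_s - hf_s - p_vap/(rho*g).
p_atm/(rho*g) = 96.3*1000 / (1000*9.81) = 9.817 m.
p_vap/(rho*g) = 5.06*1000 / (1000*9.81) = 0.516 m.
NPSHa = 9.817 - 4.7 - 1.4 - 0.516
      = 3.2 m.

3.2


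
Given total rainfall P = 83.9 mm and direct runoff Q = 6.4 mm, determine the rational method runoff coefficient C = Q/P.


The runoff coefficient C = runoff depth / rainfall depth.
C = 6.4 / 83.9
  = 0.0763.

0.0763


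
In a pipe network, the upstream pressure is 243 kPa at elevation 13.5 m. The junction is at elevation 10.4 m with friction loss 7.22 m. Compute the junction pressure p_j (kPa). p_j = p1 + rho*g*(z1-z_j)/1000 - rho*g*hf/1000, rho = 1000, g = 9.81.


Junction pressure: p_j = p1 + rho*g*(z1 - z_j)/1000 - rho*g*hf/1000.
Elevation term = 1000*9.81*(13.5 - 10.4)/1000 = 30.411 kPa.
Friction term = 1000*9.81*7.22/1000 = 70.828 kPa.
p_j = 243 + 30.411 - 70.828 = 202.58 kPa.

202.58


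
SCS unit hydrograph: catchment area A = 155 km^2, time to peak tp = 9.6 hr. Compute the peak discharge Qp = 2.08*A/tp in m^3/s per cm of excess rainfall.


SCS formula: Qp = 2.08 * A / tp.
Qp = 2.08 * 155 / 9.6
   = 322.4 / 9.6
   = 33.58 m^3/s per cm.

33.58


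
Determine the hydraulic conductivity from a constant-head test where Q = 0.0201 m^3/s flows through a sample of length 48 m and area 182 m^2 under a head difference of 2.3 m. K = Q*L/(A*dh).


From K = Q*L / (A*dh):
Numerator: Q*L = 0.0201 * 48 = 0.9648.
Denominator: A*dh = 182 * 2.3 = 418.6.
K = 0.9648 / 418.6 = 0.002305 m/s.

0.002305


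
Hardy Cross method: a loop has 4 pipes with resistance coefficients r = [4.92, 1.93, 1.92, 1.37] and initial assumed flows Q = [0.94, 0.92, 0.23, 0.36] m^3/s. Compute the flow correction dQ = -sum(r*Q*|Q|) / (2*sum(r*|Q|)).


Numerator terms (r*Q*|Q|): 4.92*0.94*|0.94| = 4.3473; 1.93*0.92*|0.92| = 1.6336; 1.92*0.23*|0.23| = 0.1016; 1.37*0.36*|0.36| = 0.1776.
Sum of numerator = 6.26.
Denominator terms (r*|Q|): 4.92*|0.94| = 4.6248; 1.93*|0.92| = 1.7756; 1.92*|0.23| = 0.4416; 1.37*|0.36| = 0.4932.
2 * sum of denominator = 2 * 7.3352 = 14.6704.
dQ = -6.26 / 14.6704 = -0.4267 m^3/s.

-0.4267


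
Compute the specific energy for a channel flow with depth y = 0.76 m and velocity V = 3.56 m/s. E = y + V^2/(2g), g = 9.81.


Specific energy E = y + V^2/(2g).
Velocity head = V^2/(2g) = 3.56^2 / (2*9.81) = 12.6736 / 19.62 = 0.646 m.
E = 0.76 + 0.646 = 1.406 m.

1.406


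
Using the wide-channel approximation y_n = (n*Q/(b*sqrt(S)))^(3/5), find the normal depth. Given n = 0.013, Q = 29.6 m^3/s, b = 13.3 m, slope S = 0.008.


We use the wide-channel approximation y_n = (n*Q/(b*sqrt(S)))^(3/5).
sqrt(S) = sqrt(0.008) = 0.089443.
Numerator: n*Q = 0.013 * 29.6 = 0.3848.
Denominator: b*sqrt(S) = 13.3 * 0.089443 = 1.189592.
arg = 0.3235.
y_n = 0.3235^(3/5) = 0.508 m.

0.508


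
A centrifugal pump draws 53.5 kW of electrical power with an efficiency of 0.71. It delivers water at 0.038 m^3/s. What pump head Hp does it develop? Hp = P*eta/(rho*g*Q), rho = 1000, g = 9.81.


Pump head formula: Hp = P * eta / (rho * g * Q).
Numerator: P * eta = 53.5 * 1000 * 0.71 = 37985.0 W.
Denominator: rho * g * Q = 1000 * 9.81 * 0.038 = 372.78.
Hp = 37985.0 / 372.78 = 101.9 m.

101.9


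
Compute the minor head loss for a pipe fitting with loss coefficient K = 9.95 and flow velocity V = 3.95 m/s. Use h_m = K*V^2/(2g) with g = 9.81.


Minor loss formula: h_m = K * V^2/(2g).
V^2 = 3.95^2 = 15.6025.
V^2/(2g) = 15.6025 / 19.62 = 0.7952 m.
h_m = 9.95 * 0.7952 = 7.9126 m.

7.9126


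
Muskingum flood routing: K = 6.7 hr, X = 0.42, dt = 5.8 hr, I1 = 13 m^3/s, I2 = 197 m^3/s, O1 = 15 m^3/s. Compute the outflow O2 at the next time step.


Muskingum coefficients:
denom = 2*K*(1-X) + dt = 2*6.7*(1-0.42) + 5.8 = 13.572.
C0 = (dt - 2*K*X)/denom = (5.8 - 2*6.7*0.42)/13.572 = 0.0127.
C1 = (dt + 2*K*X)/denom = (5.8 + 2*6.7*0.42)/13.572 = 0.842.
C2 = (2*K*(1-X) - dt)/denom = 0.1453.
O2 = C0*I2 + C1*I1 + C2*O1
   = 0.0127*197 + 0.842*13 + 0.1453*15
   = 15.62 m^3/s.

15.62


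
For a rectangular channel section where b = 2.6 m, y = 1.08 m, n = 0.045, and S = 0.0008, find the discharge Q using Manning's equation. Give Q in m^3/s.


For a rectangular channel, the cross-sectional area A = b * y = 2.6 * 1.08 = 2.81 m^2.
The wetted perimeter P = b + 2y = 2.6 + 2*1.08 = 4.76 m.
Hydraulic radius R = A/P = 2.81/4.76 = 0.5899 m.
Velocity V = (1/n)*R^(2/3)*S^(1/2) = (1/0.045)*0.5899^(2/3)*0.0008^(1/2) = 0.4421 m/s.
Discharge Q = A * V = 2.81 * 0.4421 = 1.241 m^3/s.

1.241


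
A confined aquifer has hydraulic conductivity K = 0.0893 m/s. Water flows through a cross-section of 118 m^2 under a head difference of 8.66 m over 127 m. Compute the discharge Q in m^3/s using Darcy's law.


Darcy's law: Q = K * A * i, where i = dh/L.
Hydraulic gradient i = 8.66 / 127 = 0.068189.
Q = 0.0893 * 118 * 0.068189
  = 0.7185 m^3/s.

0.7185


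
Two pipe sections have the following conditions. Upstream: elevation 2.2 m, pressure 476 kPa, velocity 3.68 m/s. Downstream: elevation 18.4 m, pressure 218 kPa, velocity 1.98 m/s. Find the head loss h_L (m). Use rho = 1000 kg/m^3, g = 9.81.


Total head at each section: H = z + p/(rho*g) + V^2/(2g).
H1 = 2.2 + 476*1000/(1000*9.81) + 3.68^2/(2*9.81)
   = 2.2 + 48.522 + 0.6902
   = 51.412 m.
H2 = 18.4 + 218*1000/(1000*9.81) + 1.98^2/(2*9.81)
   = 18.4 + 22.222 + 0.1998
   = 40.822 m.
h_L = H1 - H2 = 51.412 - 40.822 = 10.59 m.

10.59


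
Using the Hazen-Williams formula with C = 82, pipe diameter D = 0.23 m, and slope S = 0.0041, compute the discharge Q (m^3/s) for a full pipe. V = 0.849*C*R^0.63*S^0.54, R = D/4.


For a full circular pipe, R = D/4 = 0.23/4 = 0.0575 m.
V = 0.849 * 82 * 0.0575^0.63 * 0.0041^0.54
  = 0.849 * 82 * 0.165421 * 0.051393
  = 0.5919 m/s.
Pipe area A = pi*D^2/4 = pi*0.23^2/4 = 0.0415 m^2.
Q = A * V = 0.0415 * 0.5919 = 0.0246 m^3/s.

0.0246


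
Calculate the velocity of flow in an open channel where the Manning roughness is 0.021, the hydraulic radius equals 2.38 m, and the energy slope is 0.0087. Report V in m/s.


Manning's equation gives V = (1/n) * R^(2/3) * S^(1/2).
First, compute R^(2/3) = 2.38^(2/3) = 1.7826.
Next, S^(1/2) = 0.0087^(1/2) = 0.093274.
Then 1/n = 1/0.021 = 47.62.
V = 47.62 * 1.7826 * 0.093274 = 7.9176 m/s.

7.9176


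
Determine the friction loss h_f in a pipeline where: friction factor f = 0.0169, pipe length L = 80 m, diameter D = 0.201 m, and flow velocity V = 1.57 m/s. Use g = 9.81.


Darcy-Weisbach equation: h_f = f * (L/D) * V^2/(2g).
f * L/D = 0.0169 * 80/0.201 = 6.7264.
V^2/(2g) = 1.57^2 / (2*9.81) = 2.4649 / 19.62 = 0.1256 m.
h_f = 6.7264 * 0.1256 = 0.845 m.

0.845


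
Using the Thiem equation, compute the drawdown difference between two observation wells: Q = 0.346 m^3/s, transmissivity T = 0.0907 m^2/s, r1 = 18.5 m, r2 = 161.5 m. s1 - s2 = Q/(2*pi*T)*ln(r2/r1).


Thiem equation: s1 - s2 = Q/(2*pi*T) * ln(r2/r1).
ln(r2/r1) = ln(161.5/18.5) = 2.1667.
Q/(2*pi*T) = 0.346 / (2*pi*0.0907) = 0.346 / 0.5699 = 0.6071.
s1 - s2 = 0.6071 * 2.1667 = 1.3155 m.

1.3155


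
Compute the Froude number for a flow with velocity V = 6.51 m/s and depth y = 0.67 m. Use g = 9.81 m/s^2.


The Froude number is defined as Fr = V / sqrt(g*y).
g*y = 9.81 * 0.67 = 6.5727.
sqrt(g*y) = sqrt(6.5727) = 2.5637.
Fr = 6.51 / 2.5637 = 2.5393.

2.5393


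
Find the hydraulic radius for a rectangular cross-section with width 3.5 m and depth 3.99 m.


For a rectangular section:
Flow area A = b * y = 3.5 * 3.99 = 13.96 m^2.
Wetted perimeter P = b + 2y = 3.5 + 2*3.99 = 11.48 m.
Hydraulic radius R = A/P = 13.96 / 11.48 = 1.2165 m.

1.2165


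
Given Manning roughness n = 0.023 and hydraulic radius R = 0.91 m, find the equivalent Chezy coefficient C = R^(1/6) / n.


The Chezy coefficient relates to Manning's n through C = R^(1/6) / n.
R^(1/6) = 0.91^(1/6) = 0.984404.
C = 0.984404 / 0.023 = 42.8 m^(1/2)/s.

42.8


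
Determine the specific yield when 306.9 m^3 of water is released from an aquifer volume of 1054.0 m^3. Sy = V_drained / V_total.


Specific yield Sy = Volume drained / Total volume.
Sy = 306.9 / 1054.0
   = 0.2912.

0.2912


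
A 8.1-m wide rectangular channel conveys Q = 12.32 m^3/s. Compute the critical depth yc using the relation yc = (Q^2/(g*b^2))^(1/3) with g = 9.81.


Using yc = (Q^2 / (g * b^2))^(1/3):
Q^2 = 12.32^2 = 151.78.
g * b^2 = 9.81 * 8.1^2 = 9.81 * 65.61 = 643.63.
Q^2 / (g*b^2) = 151.78 / 643.63 = 0.2358.
yc = 0.2358^(1/3) = 0.6178 m.

0.6178


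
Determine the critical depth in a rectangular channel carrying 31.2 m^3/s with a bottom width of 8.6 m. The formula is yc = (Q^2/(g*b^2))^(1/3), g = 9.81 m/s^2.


Using yc = (Q^2 / (g * b^2))^(1/3):
Q^2 = 31.2^2 = 973.44.
g * b^2 = 9.81 * 8.6^2 = 9.81 * 73.96 = 725.55.
Q^2 / (g*b^2) = 973.44 / 725.55 = 1.3417.
yc = 1.3417^(1/3) = 1.1029 m.

1.1029


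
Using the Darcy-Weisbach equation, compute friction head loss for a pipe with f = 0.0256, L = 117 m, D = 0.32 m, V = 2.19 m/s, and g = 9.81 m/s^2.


Darcy-Weisbach equation: h_f = f * (L/D) * V^2/(2g).
f * L/D = 0.0256 * 117/0.32 = 9.36.
V^2/(2g) = 2.19^2 / (2*9.81) = 4.7961 / 19.62 = 0.2444 m.
h_f = 9.36 * 0.2444 = 2.288 m.

2.288


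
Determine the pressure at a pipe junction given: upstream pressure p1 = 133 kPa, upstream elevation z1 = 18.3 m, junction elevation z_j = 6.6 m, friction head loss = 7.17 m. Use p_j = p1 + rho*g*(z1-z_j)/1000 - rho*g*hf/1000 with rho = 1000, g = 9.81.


Junction pressure: p_j = p1 + rho*g*(z1 - z_j)/1000 - rho*g*hf/1000.
Elevation term = 1000*9.81*(18.3 - 6.6)/1000 = 114.777 kPa.
Friction term = 1000*9.81*7.17/1000 = 70.338 kPa.
p_j = 133 + 114.777 - 70.338 = 177.44 kPa.

177.44


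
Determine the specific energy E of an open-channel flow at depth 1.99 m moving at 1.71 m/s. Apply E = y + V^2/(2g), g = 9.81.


Specific energy E = y + V^2/(2g).
Velocity head = V^2/(2g) = 1.71^2 / (2*9.81) = 2.9241 / 19.62 = 0.149 m.
E = 1.99 + 0.149 = 2.139 m.

2.139


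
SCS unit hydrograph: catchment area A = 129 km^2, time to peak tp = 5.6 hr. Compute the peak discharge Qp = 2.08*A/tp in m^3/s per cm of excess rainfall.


SCS formula: Qp = 2.08 * A / tp.
Qp = 2.08 * 129 / 5.6
   = 268.32 / 5.6
   = 47.91 m^3/s per cm.

47.91


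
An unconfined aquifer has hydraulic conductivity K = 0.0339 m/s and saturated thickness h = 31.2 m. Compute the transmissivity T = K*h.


Transmissivity is defined as T = K * h.
T = 0.0339 * 31.2
  = 1.0577 m^2/s.

1.0577


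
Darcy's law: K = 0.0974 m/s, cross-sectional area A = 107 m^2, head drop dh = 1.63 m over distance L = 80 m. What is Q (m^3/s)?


Darcy's law: Q = K * A * i, where i = dh/L.
Hydraulic gradient i = 1.63 / 80 = 0.020375.
Q = 0.0974 * 107 * 0.020375
  = 0.2123 m^3/s.

0.2123


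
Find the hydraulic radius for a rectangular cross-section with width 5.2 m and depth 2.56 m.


For a rectangular section:
Flow area A = b * y = 5.2 * 2.56 = 13.31 m^2.
Wetted perimeter P = b + 2y = 5.2 + 2*2.56 = 10.32 m.
Hydraulic radius R = A/P = 13.31 / 10.32 = 1.2899 m.

1.2899


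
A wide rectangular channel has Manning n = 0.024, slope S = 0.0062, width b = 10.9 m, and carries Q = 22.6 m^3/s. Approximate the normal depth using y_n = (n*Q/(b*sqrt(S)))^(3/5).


We use the wide-channel approximation y_n = (n*Q/(b*sqrt(S)))^(3/5).
sqrt(S) = sqrt(0.0062) = 0.07874.
Numerator: n*Q = 0.024 * 22.6 = 0.5424.
Denominator: b*sqrt(S) = 10.9 * 0.07874 = 0.858266.
arg = 0.632.
y_n = 0.632^(3/5) = 0.7593 m.

0.7593


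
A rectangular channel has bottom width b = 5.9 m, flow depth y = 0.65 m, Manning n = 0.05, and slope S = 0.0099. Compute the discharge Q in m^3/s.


For a rectangular channel, the cross-sectional area A = b * y = 5.9 * 0.65 = 3.84 m^2.
The wetted perimeter P = b + 2y = 5.9 + 2*0.65 = 7.2 m.
Hydraulic radius R = A/P = 3.84/7.2 = 0.5326 m.
Velocity V = (1/n)*R^(2/3)*S^(1/2) = (1/0.05)*0.5326^(2/3)*0.0099^(1/2) = 1.3076 m/s.
Discharge Q = A * V = 3.84 * 1.3076 = 5.015 m^3/s.

5.015


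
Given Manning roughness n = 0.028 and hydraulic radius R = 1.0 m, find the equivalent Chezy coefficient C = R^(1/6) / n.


The Chezy coefficient relates to Manning's n through C = R^(1/6) / n.
R^(1/6) = 1.0^(1/6) = 1.0.
C = 1.0 / 0.028 = 35.71 m^(1/2)/s.

35.71


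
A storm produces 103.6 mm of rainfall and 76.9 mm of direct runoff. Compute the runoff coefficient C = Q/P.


The runoff coefficient C = runoff depth / rainfall depth.
C = 76.9 / 103.6
  = 0.7423.

0.7423


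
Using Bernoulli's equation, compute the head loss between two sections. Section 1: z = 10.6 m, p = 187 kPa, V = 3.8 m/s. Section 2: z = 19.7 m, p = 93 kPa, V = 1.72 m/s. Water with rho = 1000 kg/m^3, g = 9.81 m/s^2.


Total head at each section: H = z + p/(rho*g) + V^2/(2g).
H1 = 10.6 + 187*1000/(1000*9.81) + 3.8^2/(2*9.81)
   = 10.6 + 19.062 + 0.736
   = 30.398 m.
H2 = 19.7 + 93*1000/(1000*9.81) + 1.72^2/(2*9.81)
   = 19.7 + 9.48 + 0.1508
   = 29.331 m.
h_L = H1 - H2 = 30.398 - 29.331 = 1.067 m.

1.067


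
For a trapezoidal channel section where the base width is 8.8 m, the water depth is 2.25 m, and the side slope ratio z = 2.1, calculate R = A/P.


For a trapezoidal section with side slope z:
A = (b + z*y)*y = (8.8 + 2.1*2.25)*2.25 = 30.431 m^2.
P = b + 2*y*sqrt(1 + z^2) = 8.8 + 2*2.25*sqrt(1 + 2.1^2) = 19.267 m.
R = A/P = 30.431 / 19.267 = 1.5795 m.

1.5795


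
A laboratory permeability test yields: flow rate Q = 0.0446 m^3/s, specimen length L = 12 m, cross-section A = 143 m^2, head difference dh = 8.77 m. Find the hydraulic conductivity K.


From K = Q*L / (A*dh):
Numerator: Q*L = 0.0446 * 12 = 0.5352.
Denominator: A*dh = 143 * 8.77 = 1254.11.
K = 0.5352 / 1254.11 = 0.000427 m/s.

0.000427


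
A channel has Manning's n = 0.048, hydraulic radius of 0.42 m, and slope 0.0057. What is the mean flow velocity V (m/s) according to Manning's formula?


Manning's equation gives V = (1/n) * R^(2/3) * S^(1/2).
First, compute R^(2/3) = 0.42^(2/3) = 0.5608.
Next, S^(1/2) = 0.0057^(1/2) = 0.075498.
Then 1/n = 1/0.048 = 20.83.
V = 20.83 * 0.5608 * 0.075498 = 0.8821 m/s.

0.8821


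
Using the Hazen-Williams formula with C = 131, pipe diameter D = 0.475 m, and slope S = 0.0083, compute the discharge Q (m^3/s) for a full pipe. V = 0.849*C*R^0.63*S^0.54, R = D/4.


For a full circular pipe, R = D/4 = 0.475/4 = 0.1187 m.
V = 0.849 * 131 * 0.1187^0.63 * 0.0083^0.54
  = 0.849 * 131 * 0.261228 * 0.075215
  = 2.1852 m/s.
Pipe area A = pi*D^2/4 = pi*0.475^2/4 = 0.1772 m^2.
Q = A * V = 0.1772 * 2.1852 = 0.3872 m^3/s.

0.3872


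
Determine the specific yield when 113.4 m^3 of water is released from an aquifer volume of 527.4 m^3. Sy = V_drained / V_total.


Specific yield Sy = Volume drained / Total volume.
Sy = 113.4 / 527.4
   = 0.215.

0.215


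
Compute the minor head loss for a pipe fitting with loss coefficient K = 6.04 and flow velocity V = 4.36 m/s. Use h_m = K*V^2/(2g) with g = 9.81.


Minor loss formula: h_m = K * V^2/(2g).
V^2 = 4.36^2 = 19.0096.
V^2/(2g) = 19.0096 / 19.62 = 0.9689 m.
h_m = 6.04 * 0.9689 = 5.8521 m.

5.8521


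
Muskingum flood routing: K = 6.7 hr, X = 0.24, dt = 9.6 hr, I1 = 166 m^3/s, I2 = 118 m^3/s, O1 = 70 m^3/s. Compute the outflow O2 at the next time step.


Muskingum coefficients:
denom = 2*K*(1-X) + dt = 2*6.7*(1-0.24) + 9.6 = 19.784.
C0 = (dt - 2*K*X)/denom = (9.6 - 2*6.7*0.24)/19.784 = 0.3227.
C1 = (dt + 2*K*X)/denom = (9.6 + 2*6.7*0.24)/19.784 = 0.6478.
C2 = (2*K*(1-X) - dt)/denom = 0.0295.
O2 = C0*I2 + C1*I1 + C2*O1
   = 0.3227*118 + 0.6478*166 + 0.0295*70
   = 147.68 m^3/s.

147.68


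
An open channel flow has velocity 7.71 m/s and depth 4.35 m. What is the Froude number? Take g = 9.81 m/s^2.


The Froude number is defined as Fr = V / sqrt(g*y).
g*y = 9.81 * 4.35 = 42.6735.
sqrt(g*y) = sqrt(42.6735) = 6.5325.
Fr = 7.71 / 6.5325 = 1.1803.

1.1803


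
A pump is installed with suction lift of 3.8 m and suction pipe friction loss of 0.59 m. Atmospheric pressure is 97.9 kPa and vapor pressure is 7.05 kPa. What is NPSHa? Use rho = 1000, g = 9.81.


NPSHa = p_atm/(rho*g) - z_s - hf_s - p_vap/(rho*g).
p_atm/(rho*g) = 97.9*1000 / (1000*9.81) = 9.98 m.
p_vap/(rho*g) = 7.05*1000 / (1000*9.81) = 0.719 m.
NPSHa = 9.98 - 3.8 - 0.59 - 0.719
      = 4.87 m.

4.87


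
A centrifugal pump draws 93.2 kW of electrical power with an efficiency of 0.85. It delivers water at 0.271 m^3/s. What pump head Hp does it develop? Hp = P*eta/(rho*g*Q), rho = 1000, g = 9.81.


Pump head formula: Hp = P * eta / (rho * g * Q).
Numerator: P * eta = 93.2 * 1000 * 0.85 = 79220.0 W.
Denominator: rho * g * Q = 1000 * 9.81 * 0.271 = 2658.51.
Hp = 79220.0 / 2658.51 = 29.8 m.

29.8


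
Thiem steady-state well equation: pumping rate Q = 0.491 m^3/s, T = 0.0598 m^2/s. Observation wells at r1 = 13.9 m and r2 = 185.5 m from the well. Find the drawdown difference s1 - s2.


Thiem equation: s1 - s2 = Q/(2*pi*T) * ln(r2/r1).
ln(r2/r1) = ln(185.5/13.9) = 2.5912.
Q/(2*pi*T) = 0.491 / (2*pi*0.0598) = 0.491 / 0.3757 = 1.3068.
s1 - s2 = 1.3068 * 2.5912 = 3.3861 m.

3.3861


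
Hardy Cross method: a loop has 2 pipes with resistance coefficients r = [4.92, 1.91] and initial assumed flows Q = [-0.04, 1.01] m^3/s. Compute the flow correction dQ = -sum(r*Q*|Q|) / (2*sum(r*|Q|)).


Numerator terms (r*Q*|Q|): 4.92*-0.04*|-0.04| = -0.0079; 1.91*1.01*|1.01| = 1.9484.
Sum of numerator = 1.9405.
Denominator terms (r*|Q|): 4.92*|-0.04| = 0.1968; 1.91*|1.01| = 1.9291.
2 * sum of denominator = 2 * 2.1259 = 4.2518.
dQ = -1.9405 / 4.2518 = -0.4564 m^3/s.

-0.4564


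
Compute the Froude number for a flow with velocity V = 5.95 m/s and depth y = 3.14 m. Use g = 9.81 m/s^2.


The Froude number is defined as Fr = V / sqrt(g*y).
g*y = 9.81 * 3.14 = 30.8034.
sqrt(g*y) = sqrt(30.8034) = 5.5501.
Fr = 5.95 / 5.5501 = 1.0721.

1.0721


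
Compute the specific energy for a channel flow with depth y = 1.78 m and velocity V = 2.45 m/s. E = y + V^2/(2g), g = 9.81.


Specific energy E = y + V^2/(2g).
Velocity head = V^2/(2g) = 2.45^2 / (2*9.81) = 6.0025 / 19.62 = 0.3059 m.
E = 1.78 + 0.3059 = 2.0859 m.

2.0859


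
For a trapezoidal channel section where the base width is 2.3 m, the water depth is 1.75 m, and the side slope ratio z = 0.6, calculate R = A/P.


For a trapezoidal section with side slope z:
A = (b + z*y)*y = (2.3 + 0.6*1.75)*1.75 = 5.862 m^2.
P = b + 2*y*sqrt(1 + z^2) = 2.3 + 2*1.75*sqrt(1 + 0.6^2) = 6.382 m.
R = A/P = 5.862 / 6.382 = 0.9186 m.

0.9186


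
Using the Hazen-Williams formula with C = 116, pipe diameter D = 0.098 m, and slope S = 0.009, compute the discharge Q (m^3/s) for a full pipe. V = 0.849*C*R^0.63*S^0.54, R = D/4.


For a full circular pipe, R = D/4 = 0.098/4 = 0.0245 m.
V = 0.849 * 116 * 0.0245^0.63 * 0.009^0.54
  = 0.849 * 116 * 0.096644 * 0.078576
  = 0.7479 m/s.
Pipe area A = pi*D^2/4 = pi*0.098^2/4 = 0.0075 m^2.
Q = A * V = 0.0075 * 0.7479 = 0.0056 m^3/s.

0.0056


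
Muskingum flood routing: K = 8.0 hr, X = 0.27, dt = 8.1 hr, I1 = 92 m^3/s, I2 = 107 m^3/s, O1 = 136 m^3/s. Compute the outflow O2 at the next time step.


Muskingum coefficients:
denom = 2*K*(1-X) + dt = 2*8.0*(1-0.27) + 8.1 = 19.78.
C0 = (dt - 2*K*X)/denom = (8.1 - 2*8.0*0.27)/19.78 = 0.1911.
C1 = (dt + 2*K*X)/denom = (8.1 + 2*8.0*0.27)/19.78 = 0.6279.
C2 = (2*K*(1-X) - dt)/denom = 0.181.
O2 = C0*I2 + C1*I1 + C2*O1
   = 0.1911*107 + 0.6279*92 + 0.181*136
   = 102.83 m^3/s.

102.83


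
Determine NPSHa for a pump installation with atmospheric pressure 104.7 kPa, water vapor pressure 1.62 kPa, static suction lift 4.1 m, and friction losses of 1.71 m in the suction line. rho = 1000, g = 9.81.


NPSHa = p_atm/(rho*g) - z_s - hf_s - p_vap/(rho*g).
p_atm/(rho*g) = 104.7*1000 / (1000*9.81) = 10.673 m.
p_vap/(rho*g) = 1.62*1000 / (1000*9.81) = 0.165 m.
NPSHa = 10.673 - 4.1 - 1.71 - 0.165
      = 4.7 m.

4.7


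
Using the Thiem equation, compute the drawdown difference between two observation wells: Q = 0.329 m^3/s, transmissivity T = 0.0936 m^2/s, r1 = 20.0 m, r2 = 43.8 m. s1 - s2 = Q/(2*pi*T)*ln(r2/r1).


Thiem equation: s1 - s2 = Q/(2*pi*T) * ln(r2/r1).
ln(r2/r1) = ln(43.8/20.0) = 0.7839.
Q/(2*pi*T) = 0.329 / (2*pi*0.0936) = 0.329 / 0.5881 = 0.5594.
s1 - s2 = 0.5594 * 0.7839 = 0.4385 m.

0.4385


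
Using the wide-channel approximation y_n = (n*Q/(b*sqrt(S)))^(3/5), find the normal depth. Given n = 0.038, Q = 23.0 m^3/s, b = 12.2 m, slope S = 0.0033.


We use the wide-channel approximation y_n = (n*Q/(b*sqrt(S)))^(3/5).
sqrt(S) = sqrt(0.0033) = 0.057446.
Numerator: n*Q = 0.038 * 23.0 = 0.874.
Denominator: b*sqrt(S) = 12.2 * 0.057446 = 0.700841.
arg = 1.2471.
y_n = 1.2471^(3/5) = 1.1417 m.

1.1417


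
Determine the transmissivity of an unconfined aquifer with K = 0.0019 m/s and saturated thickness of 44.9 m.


Transmissivity is defined as T = K * h.
T = 0.0019 * 44.9
  = 0.0853 m^2/s.

0.0853


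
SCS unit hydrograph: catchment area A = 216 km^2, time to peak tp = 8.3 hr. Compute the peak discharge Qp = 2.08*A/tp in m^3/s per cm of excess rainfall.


SCS formula: Qp = 2.08 * A / tp.
Qp = 2.08 * 216 / 8.3
   = 449.28 / 8.3
   = 54.13 m^3/s per cm.

54.13


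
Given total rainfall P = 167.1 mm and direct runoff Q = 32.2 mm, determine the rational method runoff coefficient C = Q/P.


The runoff coefficient C = runoff depth / rainfall depth.
C = 32.2 / 167.1
  = 0.1927.

0.1927


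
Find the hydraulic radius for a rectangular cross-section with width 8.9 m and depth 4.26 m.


For a rectangular section:
Flow area A = b * y = 8.9 * 4.26 = 37.91 m^2.
Wetted perimeter P = b + 2y = 8.9 + 2*4.26 = 17.42 m.
Hydraulic radius R = A/P = 37.91 / 17.42 = 2.1765 m.

2.1765


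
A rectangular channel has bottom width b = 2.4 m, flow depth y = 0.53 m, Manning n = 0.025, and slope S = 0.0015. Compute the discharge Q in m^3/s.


For a rectangular channel, the cross-sectional area A = b * y = 2.4 * 0.53 = 1.27 m^2.
The wetted perimeter P = b + 2y = 2.4 + 2*0.53 = 3.46 m.
Hydraulic radius R = A/P = 1.27/3.46 = 0.3676 m.
Velocity V = (1/n)*R^(2/3)*S^(1/2) = (1/0.025)*0.3676^(2/3)*0.0015^(1/2) = 0.795 m/s.
Discharge Q = A * V = 1.27 * 0.795 = 1.011 m^3/s.

1.011


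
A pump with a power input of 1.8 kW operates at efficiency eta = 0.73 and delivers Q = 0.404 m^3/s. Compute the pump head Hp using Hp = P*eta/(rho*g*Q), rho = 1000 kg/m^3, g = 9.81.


Pump head formula: Hp = P * eta / (rho * g * Q).
Numerator: P * eta = 1.8 * 1000 * 0.73 = 1314.0 W.
Denominator: rho * g * Q = 1000 * 9.81 * 0.404 = 3963.24.
Hp = 1314.0 / 3963.24 = 0.33 m.

0.33


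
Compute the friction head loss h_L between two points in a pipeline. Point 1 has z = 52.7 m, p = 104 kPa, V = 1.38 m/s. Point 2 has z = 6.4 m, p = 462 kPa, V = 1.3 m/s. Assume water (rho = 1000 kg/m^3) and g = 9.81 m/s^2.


Total head at each section: H = z + p/(rho*g) + V^2/(2g).
H1 = 52.7 + 104*1000/(1000*9.81) + 1.38^2/(2*9.81)
   = 52.7 + 10.601 + 0.0971
   = 63.398 m.
H2 = 6.4 + 462*1000/(1000*9.81) + 1.3^2/(2*9.81)
   = 6.4 + 47.095 + 0.0861
   = 53.581 m.
h_L = H1 - H2 = 63.398 - 53.581 = 9.818 m.

9.818


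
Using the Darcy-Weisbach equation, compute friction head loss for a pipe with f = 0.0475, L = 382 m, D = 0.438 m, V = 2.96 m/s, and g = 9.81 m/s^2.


Darcy-Weisbach equation: h_f = f * (L/D) * V^2/(2g).
f * L/D = 0.0475 * 382/0.438 = 41.4269.
V^2/(2g) = 2.96^2 / (2*9.81) = 8.7616 / 19.62 = 0.4466 m.
h_f = 41.4269 * 0.4466 = 18.5 m.

18.5


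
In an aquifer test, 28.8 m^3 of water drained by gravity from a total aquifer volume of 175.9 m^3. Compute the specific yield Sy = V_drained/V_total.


Specific yield Sy = Volume drained / Total volume.
Sy = 28.8 / 175.9
   = 0.1637.

0.1637


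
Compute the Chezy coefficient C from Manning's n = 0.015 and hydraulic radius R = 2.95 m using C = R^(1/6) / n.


The Chezy coefficient relates to Manning's n through C = R^(1/6) / n.
R^(1/6) = 2.95^(1/6) = 1.197578.
C = 1.197578 / 0.015 = 79.84 m^(1/2)/s.

79.84


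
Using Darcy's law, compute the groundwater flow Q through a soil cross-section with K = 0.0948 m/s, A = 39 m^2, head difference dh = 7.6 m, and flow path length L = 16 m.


Darcy's law: Q = K * A * i, where i = dh/L.
Hydraulic gradient i = 7.6 / 16 = 0.475.
Q = 0.0948 * 39 * 0.475
  = 1.7562 m^3/s.

1.7562


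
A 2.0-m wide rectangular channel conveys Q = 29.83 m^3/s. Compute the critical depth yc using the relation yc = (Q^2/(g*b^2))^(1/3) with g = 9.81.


Using yc = (Q^2 / (g * b^2))^(1/3):
Q^2 = 29.83^2 = 889.83.
g * b^2 = 9.81 * 2.0^2 = 9.81 * 4.0 = 39.24.
Q^2 / (g*b^2) = 889.83 / 39.24 = 22.6766.
yc = 22.6766^(1/3) = 2.8305 m.

2.8305


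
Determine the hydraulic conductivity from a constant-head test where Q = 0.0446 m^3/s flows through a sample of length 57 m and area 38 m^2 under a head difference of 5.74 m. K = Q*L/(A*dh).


From K = Q*L / (A*dh):
Numerator: Q*L = 0.0446 * 57 = 2.5422.
Denominator: A*dh = 38 * 5.74 = 218.12.
K = 2.5422 / 218.12 = 0.011655 m/s.

0.011655


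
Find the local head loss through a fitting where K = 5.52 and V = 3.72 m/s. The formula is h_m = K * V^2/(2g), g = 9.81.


Minor loss formula: h_m = K * V^2/(2g).
V^2 = 3.72^2 = 13.8384.
V^2/(2g) = 13.8384 / 19.62 = 0.7053 m.
h_m = 5.52 * 0.7053 = 3.8934 m.

3.8934


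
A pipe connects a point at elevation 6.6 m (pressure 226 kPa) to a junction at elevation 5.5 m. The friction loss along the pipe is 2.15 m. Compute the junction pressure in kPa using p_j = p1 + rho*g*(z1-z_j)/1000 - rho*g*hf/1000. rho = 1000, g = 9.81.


Junction pressure: p_j = p1 + rho*g*(z1 - z_j)/1000 - rho*g*hf/1000.
Elevation term = 1000*9.81*(6.6 - 5.5)/1000 = 10.791 kPa.
Friction term = 1000*9.81*2.15/1000 = 21.091 kPa.
p_j = 226 + 10.791 - 21.091 = 215.7 kPa.

215.7


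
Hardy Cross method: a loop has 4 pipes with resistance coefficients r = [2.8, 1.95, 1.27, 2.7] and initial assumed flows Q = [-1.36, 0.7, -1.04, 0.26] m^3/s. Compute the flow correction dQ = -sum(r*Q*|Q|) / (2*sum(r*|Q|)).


Numerator terms (r*Q*|Q|): 2.8*-1.36*|-1.36| = -5.1789; 1.95*0.7*|0.7| = 0.9555; 1.27*-1.04*|-1.04| = -1.3736; 2.7*0.26*|0.26| = 0.1825.
Sum of numerator = -5.4145.
Denominator terms (r*|Q|): 2.8*|-1.36| = 3.808; 1.95*|0.7| = 1.365; 1.27*|-1.04| = 1.3208; 2.7*|0.26| = 0.702.
2 * sum of denominator = 2 * 7.1958 = 14.3916.
dQ = --5.4145 / 14.3916 = 0.3762 m^3/s.

0.3762


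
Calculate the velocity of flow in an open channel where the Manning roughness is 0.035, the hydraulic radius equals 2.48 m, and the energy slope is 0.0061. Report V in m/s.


Manning's equation gives V = (1/n) * R^(2/3) * S^(1/2).
First, compute R^(2/3) = 2.48^(2/3) = 1.8322.
Next, S^(1/2) = 0.0061^(1/2) = 0.078102.
Then 1/n = 1/0.035 = 28.57.
V = 28.57 * 1.8322 * 0.078102 = 4.0885 m/s.

4.0885


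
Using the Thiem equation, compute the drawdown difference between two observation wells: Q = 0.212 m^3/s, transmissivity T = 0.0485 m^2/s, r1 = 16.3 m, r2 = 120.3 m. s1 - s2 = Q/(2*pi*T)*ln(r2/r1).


Thiem equation: s1 - s2 = Q/(2*pi*T) * ln(r2/r1).
ln(r2/r1) = ln(120.3/16.3) = 1.9988.
Q/(2*pi*T) = 0.212 / (2*pi*0.0485) = 0.212 / 0.3047 = 0.6957.
s1 - s2 = 0.6957 * 1.9988 = 1.3906 m.

1.3906


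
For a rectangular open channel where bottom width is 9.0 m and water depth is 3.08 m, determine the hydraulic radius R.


For a rectangular section:
Flow area A = b * y = 9.0 * 3.08 = 27.72 m^2.
Wetted perimeter P = b + 2y = 9.0 + 2*3.08 = 15.16 m.
Hydraulic radius R = A/P = 27.72 / 15.16 = 1.8285 m.

1.8285


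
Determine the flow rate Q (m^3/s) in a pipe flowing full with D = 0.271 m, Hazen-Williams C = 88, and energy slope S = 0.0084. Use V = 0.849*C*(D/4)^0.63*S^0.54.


For a full circular pipe, R = D/4 = 0.271/4 = 0.0678 m.
V = 0.849 * 88 * 0.0678^0.63 * 0.0084^0.54
  = 0.849 * 88 * 0.183431 * 0.075703
  = 1.0375 m/s.
Pipe area A = pi*D^2/4 = pi*0.271^2/4 = 0.0577 m^2.
Q = A * V = 0.0577 * 1.0375 = 0.0598 m^3/s.

0.0598


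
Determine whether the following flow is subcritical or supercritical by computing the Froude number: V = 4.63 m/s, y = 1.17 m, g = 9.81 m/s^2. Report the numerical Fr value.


The Froude number is defined as Fr = V / sqrt(g*y).
g*y = 9.81 * 1.17 = 11.4777.
sqrt(g*y) = sqrt(11.4777) = 3.3879.
Fr = 4.63 / 3.3879 = 1.3666.
Since Fr > 1, the flow is supercritical.

1.3666


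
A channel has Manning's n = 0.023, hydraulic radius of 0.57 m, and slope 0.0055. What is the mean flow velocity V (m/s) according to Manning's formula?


Manning's equation gives V = (1/n) * R^(2/3) * S^(1/2).
First, compute R^(2/3) = 0.57^(2/3) = 0.6875.
Next, S^(1/2) = 0.0055^(1/2) = 0.074162.
Then 1/n = 1/0.023 = 43.48.
V = 43.48 * 0.6875 * 0.074162 = 2.2167 m/s.

2.2167


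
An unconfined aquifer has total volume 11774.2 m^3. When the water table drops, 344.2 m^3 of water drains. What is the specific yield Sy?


Specific yield Sy = Volume drained / Total volume.
Sy = 344.2 / 11774.2
   = 0.0292.

0.0292


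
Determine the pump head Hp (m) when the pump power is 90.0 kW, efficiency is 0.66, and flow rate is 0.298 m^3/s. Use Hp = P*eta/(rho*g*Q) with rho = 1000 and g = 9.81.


Pump head formula: Hp = P * eta / (rho * g * Q).
Numerator: P * eta = 90.0 * 1000 * 0.66 = 59400.0 W.
Denominator: rho * g * Q = 1000 * 9.81 * 0.298 = 2923.38.
Hp = 59400.0 / 2923.38 = 20.32 m.

20.32


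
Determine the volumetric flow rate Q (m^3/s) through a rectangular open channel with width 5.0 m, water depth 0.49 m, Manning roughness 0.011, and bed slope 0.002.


For a rectangular channel, the cross-sectional area A = b * y = 5.0 * 0.49 = 2.45 m^2.
The wetted perimeter P = b + 2y = 5.0 + 2*0.49 = 5.98 m.
Hydraulic radius R = A/P = 2.45/5.98 = 0.4097 m.
Velocity V = (1/n)*R^(2/3)*S^(1/2) = (1/0.011)*0.4097^(2/3)*0.002^(1/2) = 2.2427 m/s.
Discharge Q = A * V = 2.45 * 2.2427 = 5.495 m^3/s.

5.495


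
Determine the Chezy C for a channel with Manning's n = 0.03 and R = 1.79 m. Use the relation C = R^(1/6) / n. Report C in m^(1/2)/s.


The Chezy coefficient relates to Manning's n through C = R^(1/6) / n.
R^(1/6) = 1.79^(1/6) = 1.1019.
C = 1.1019 / 0.03 = 36.73 m^(1/2)/s.

36.73


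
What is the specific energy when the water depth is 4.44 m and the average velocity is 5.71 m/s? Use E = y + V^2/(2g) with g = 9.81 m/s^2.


Specific energy E = y + V^2/(2g).
Velocity head = V^2/(2g) = 5.71^2 / (2*9.81) = 32.6041 / 19.62 = 1.6618 m.
E = 4.44 + 1.6618 = 6.1018 m.

6.1018


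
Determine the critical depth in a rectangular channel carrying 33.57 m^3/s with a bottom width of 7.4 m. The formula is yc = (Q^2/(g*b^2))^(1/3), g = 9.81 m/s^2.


Using yc = (Q^2 / (g * b^2))^(1/3):
Q^2 = 33.57^2 = 1126.94.
g * b^2 = 9.81 * 7.4^2 = 9.81 * 54.76 = 537.2.
Q^2 / (g*b^2) = 1126.94 / 537.2 = 2.0978.
yc = 2.0978^(1/3) = 1.2801 m.

1.2801


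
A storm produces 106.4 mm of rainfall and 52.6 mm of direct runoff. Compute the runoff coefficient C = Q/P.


The runoff coefficient C = runoff depth / rainfall depth.
C = 52.6 / 106.4
  = 0.4944.

0.4944


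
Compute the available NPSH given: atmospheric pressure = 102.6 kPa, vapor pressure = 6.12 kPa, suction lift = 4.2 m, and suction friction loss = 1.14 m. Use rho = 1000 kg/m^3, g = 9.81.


NPSHa = p_atm/(rho*g) - z_s - hf_s - p_vap/(rho*g).
p_atm/(rho*g) = 102.6*1000 / (1000*9.81) = 10.459 m.
p_vap/(rho*g) = 6.12*1000 / (1000*9.81) = 0.624 m.
NPSHa = 10.459 - 4.2 - 1.14 - 0.624
      = 4.49 m.

4.49


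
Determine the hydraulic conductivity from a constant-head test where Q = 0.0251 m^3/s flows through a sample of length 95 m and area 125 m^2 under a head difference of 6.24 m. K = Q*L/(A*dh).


From K = Q*L / (A*dh):
Numerator: Q*L = 0.0251 * 95 = 2.3845.
Denominator: A*dh = 125 * 6.24 = 780.0.
K = 2.3845 / 780.0 = 0.003057 m/s.

0.003057


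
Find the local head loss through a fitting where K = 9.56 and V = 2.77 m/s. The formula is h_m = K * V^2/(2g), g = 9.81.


Minor loss formula: h_m = K * V^2/(2g).
V^2 = 2.77^2 = 7.6729.
V^2/(2g) = 7.6729 / 19.62 = 0.3911 m.
h_m = 9.56 * 0.3911 = 3.7387 m.

3.7387


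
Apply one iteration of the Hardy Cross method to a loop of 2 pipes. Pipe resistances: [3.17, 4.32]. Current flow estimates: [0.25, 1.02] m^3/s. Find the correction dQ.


Numerator terms (r*Q*|Q|): 3.17*0.25*|0.25| = 0.1981; 4.32*1.02*|1.02| = 4.4945.
Sum of numerator = 4.6927.
Denominator terms (r*|Q|): 3.17*|0.25| = 0.7925; 4.32*|1.02| = 4.4064.
2 * sum of denominator = 2 * 5.1989 = 10.3978.
dQ = -4.6927 / 10.3978 = -0.4513 m^3/s.

-0.4513


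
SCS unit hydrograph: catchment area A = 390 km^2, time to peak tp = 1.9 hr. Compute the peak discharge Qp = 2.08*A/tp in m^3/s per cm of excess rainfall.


SCS formula: Qp = 2.08 * A / tp.
Qp = 2.08 * 390 / 1.9
   = 811.2 / 1.9
   = 426.95 m^3/s per cm.

426.95


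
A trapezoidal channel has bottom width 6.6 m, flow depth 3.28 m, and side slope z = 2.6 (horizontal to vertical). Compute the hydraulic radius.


For a trapezoidal section with side slope z:
A = (b + z*y)*y = (6.6 + 2.6*3.28)*3.28 = 49.62 m^2.
P = b + 2*y*sqrt(1 + z^2) = 6.6 + 2*3.28*sqrt(1 + 2.6^2) = 24.874 m.
R = A/P = 49.62 / 24.874 = 1.9948 m.

1.9948
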